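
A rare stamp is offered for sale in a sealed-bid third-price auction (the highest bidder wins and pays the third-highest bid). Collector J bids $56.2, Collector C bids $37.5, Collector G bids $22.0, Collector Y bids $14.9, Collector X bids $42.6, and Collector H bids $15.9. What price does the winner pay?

The winner pays $37.5.

Ranking the bids: Collector J $56.2, then Collector X $42.6, then Collector C $37.5, then Collector G $22.0, then Collector H $15.9, then Collector Y $14.9.
Collector J is the highest bidder, so Collector J wins.
Under the third-price rule, the price is the third-highest bid: $37.5.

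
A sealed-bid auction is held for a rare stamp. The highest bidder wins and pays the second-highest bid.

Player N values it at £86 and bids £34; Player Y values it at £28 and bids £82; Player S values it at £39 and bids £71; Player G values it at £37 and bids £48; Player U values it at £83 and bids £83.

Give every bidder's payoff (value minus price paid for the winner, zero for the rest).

Payoffs: Player N £0, Player Y £0, Player S £0, Player G £0, Player U £1.

Sorted high to low: Player U £83, then Player Y £82, then Player S £71, then Player G £48, then Player N £34.
Player U has the top bid and wins; the price is the second-highest bid, £82.
Player U's payoff = £83 − £82 = £1. All other bidders lose, so their payoff is 0.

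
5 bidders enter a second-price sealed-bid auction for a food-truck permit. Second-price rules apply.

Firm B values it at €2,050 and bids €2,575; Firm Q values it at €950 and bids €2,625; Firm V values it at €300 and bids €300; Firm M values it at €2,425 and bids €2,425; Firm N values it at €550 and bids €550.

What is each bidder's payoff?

Firm B €0, Firm Q -€1,625, Firm V €0, Firm M €0, Firm N €0.

Sorted high to low: Firm Q €2,625; Firm B €2,575; Firm M €2,425; Firm N €550; Firm V €300.
Firm Q has the top bid and wins; the price is the second-highest bid, €2,575.
Firm Q's payoff = €950 − €2,575 = -€1,625. All other bidders lose, so their payoff is 0.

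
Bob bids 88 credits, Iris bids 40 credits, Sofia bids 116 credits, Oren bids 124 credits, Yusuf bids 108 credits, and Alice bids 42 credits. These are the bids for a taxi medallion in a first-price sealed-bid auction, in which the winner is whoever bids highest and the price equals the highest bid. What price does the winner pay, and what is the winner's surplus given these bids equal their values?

Sorted high to low: Oren 124 credits; Sofia 116 credits; Yusuf 108 credits; Bob 88 credits; Alice 42 credits; Iris 40 credits.
Oren is the highest bidder, so Oren wins.
Under the first-price rule, the price is the highest bid: 124 credits.
Surplus = 124 credits − 124 credits = 0 credits.

Price 124 credits; surplus 0 credits.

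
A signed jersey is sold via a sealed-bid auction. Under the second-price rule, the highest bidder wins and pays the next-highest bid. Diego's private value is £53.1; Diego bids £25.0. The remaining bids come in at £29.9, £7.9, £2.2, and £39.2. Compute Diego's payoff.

£0.0

Highest competing bid: £39.2.
Diego's bid £25.0 is not the highest, so Diego loses, pays nothing, and earns zero payoff.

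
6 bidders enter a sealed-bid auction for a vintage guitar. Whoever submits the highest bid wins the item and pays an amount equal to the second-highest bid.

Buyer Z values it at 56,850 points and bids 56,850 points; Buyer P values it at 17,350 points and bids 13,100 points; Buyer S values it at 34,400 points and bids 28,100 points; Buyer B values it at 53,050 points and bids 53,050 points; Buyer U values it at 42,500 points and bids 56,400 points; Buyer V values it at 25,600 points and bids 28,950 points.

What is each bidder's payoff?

Ranking the bids: Buyer Z 56,850 points > Buyer U 56,400 points > Buyer B 53,050 points > Buyer V 28,950 points > Buyer S 28,100 points > Buyer P 13,100 points.
Buyer Z has the top bid and wins; the price is the second-highest bid, 56,400 points.
Buyer Z's payoff = 56,850 points − 56,400 points = 450 points. All other bidders lose, so their payoff is 0.

Buyer Z 450 points, Buyer P 0 points, Buyer S 0 points, Buyer B 0 points, Buyer U 0 points, Buyer V 0 points.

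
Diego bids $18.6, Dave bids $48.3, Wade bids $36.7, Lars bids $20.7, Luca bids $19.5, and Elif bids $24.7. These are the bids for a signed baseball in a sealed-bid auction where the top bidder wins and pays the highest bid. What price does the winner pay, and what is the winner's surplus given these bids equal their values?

The winner pays $48.3 for a surplus of $0.0.

Ranking the bids: Dave $48.3, then Wade $36.7, then Elif $24.7, then Lars $20.7, then Luca $19.5, then Diego $18.6.
Dave is the highest bidder, so Dave wins.
Under the first-price rule, the price is the highest bid: $48.3.
Surplus = $48.3 − $48.3 = $0.0.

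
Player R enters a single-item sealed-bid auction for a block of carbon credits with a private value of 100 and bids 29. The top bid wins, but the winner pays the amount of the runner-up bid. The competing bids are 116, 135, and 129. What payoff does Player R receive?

Highest competing bid: 135.
Player R's bid 29 is not the highest, so Player R loses, pays nothing, and earns zero payoff.

0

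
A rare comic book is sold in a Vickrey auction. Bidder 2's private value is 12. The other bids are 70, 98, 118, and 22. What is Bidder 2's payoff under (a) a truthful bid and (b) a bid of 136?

The highest competing bid is 118.
Bidding truthfully at 12: the top bid is 118 (a rival), so Bidder 2 loses. Payoff = 0.
Bidding 136: Bidder 2 has the top bid, wins, and pays the second-highest bid 118. Payoff = 12 − 118 = -106.
This is the dominant-strategy logic: truthful bidding weakly beats any alternative.

(a) 0  (b) -106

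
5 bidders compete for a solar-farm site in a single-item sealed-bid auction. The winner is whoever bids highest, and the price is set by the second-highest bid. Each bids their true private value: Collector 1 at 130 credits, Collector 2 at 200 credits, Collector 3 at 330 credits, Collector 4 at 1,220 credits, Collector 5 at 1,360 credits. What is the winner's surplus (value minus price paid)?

140 credits

Sorted high to low: Collector 5 1,360 credits; Collector 4 1,220 credits; Collector 3 330 credits; Collector 2 200 credits; Collector 1 130 credits.
Collector 5 wins with the top bid and pays the second-highest, 1,220 credits.
Surplus = 1,360 credits − 1,220 credits = 140 credits.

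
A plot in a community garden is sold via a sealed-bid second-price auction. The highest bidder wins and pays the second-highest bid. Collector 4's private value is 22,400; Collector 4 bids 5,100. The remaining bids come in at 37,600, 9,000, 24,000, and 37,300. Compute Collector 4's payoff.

Highest competing bid: 37,600.
Collector 4's bid 5,100 is not the highest, so Collector 4 loses, pays nothing, and earns zero payoff.

0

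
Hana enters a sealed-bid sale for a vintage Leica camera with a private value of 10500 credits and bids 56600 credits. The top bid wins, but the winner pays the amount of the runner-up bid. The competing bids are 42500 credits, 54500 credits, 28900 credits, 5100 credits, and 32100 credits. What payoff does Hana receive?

Highest competing bid: 54500 credits.
Hana's bid 56600 credits is the highest overall, so Hana wins and pays the second-highest bid, 54500 credits.
Payoff = value − price = 10500 credits − 54500 credits = -44000 credits.

Hana's payoff: -44000 credits.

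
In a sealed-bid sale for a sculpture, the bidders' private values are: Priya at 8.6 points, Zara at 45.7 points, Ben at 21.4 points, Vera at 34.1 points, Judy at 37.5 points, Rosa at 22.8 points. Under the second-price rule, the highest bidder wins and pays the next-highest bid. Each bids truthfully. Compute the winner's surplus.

Bids in descending order: Zara 45.7 points, then Judy 37.5 points, then Vera 34.1 points, then Rosa 22.8 points, then Ben 21.4 points, then Priya 8.6 points.
Zara wins with the top bid and pays the second-highest, 37.5 points.
Surplus = 45.7 points − 37.5 points = 8.2 points.

Winner's surplus: 8.2 points.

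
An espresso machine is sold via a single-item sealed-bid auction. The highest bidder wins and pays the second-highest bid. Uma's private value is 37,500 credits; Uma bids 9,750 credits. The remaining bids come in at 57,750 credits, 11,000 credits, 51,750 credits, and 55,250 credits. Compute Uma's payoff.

Payoff = 0 credits.

Highest competing bid: 57,750 credits.
Uma's bid 9,750 credits is not the highest, so Uma loses, pays nothing, and earns zero payoff.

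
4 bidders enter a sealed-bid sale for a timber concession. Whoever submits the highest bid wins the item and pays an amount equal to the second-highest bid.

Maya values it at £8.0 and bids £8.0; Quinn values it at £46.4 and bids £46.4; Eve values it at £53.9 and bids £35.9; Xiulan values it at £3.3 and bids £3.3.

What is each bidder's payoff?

Maya £0.0, Quinn £10.5, Eve £0.0, Xiulan £0.0.

Bids in descending order: Quinn £46.4 > Eve £35.9 > Maya £8.0 > Xiulan £3.3.
Quinn has the top bid and wins; the price is the second-highest bid, £35.9.
Quinn's payoff = £46.4 − £35.9 = £10.5. All other bidders lose, so their payoff is 0.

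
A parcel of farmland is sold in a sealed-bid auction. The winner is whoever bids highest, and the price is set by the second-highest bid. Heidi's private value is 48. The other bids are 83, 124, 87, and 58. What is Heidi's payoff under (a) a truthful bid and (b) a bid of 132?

The highest competing bid is 124.
Bidding truthfully at 48: the top bid is 124 (a rival), so Heidi loses. Payoff = 0.
Bidding 132: Heidi has the top bid, wins, and pays the second-highest bid 124. Payoff = 48 − 124 = -76.

Truthful: 0; alternative: -76.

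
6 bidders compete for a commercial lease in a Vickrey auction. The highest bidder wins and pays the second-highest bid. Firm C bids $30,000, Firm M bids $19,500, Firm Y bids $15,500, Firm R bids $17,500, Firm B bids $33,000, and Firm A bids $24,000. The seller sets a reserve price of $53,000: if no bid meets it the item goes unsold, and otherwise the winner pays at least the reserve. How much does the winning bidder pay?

unsold

Sorted high to low: Firm B $33,000 > Firm C $30,000 > Firm A $24,000 > Firm M $19,500 > Firm R $17,500 > Firm Y $15,500.
The top bid $33,000 is below the reserve $53,000, so the item goes unsold and nothing is paid.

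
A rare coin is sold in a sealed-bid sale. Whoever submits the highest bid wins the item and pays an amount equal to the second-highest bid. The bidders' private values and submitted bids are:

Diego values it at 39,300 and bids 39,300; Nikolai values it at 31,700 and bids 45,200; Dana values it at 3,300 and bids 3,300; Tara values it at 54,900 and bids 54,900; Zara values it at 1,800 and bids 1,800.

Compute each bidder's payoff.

Payoffs: Diego 0, Nikolai 0, Dana 0, Tara 9,700, Zara 0.

Ordered from highest: Tara 54,900, then Nikolai 45,200, then Diego 39,300, then Dana 3,300, then Zara 1,800.
Tara has the top bid and wins; the price is the second-highest bid, 45,200.
Tara's payoff = 54,900 − 45,200 = 9,700. All other bidders lose, so their payoff is 0.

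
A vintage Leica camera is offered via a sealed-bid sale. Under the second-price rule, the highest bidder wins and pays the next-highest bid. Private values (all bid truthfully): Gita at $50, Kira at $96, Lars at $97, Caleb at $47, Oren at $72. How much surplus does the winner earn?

Ordered from highest: Lars $97, then Kira $96, then Oren $72, then Gita $50, then Caleb $47.
Lars wins with the top bid and pays the second-highest, $96.
Surplus = $97 − $96 = $1.

Surplus = $1.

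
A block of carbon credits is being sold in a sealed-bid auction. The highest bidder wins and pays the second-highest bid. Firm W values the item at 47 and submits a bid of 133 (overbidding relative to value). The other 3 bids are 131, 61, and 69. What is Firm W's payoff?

Payoff = -84.

Highest competing bid: 131.
Firm W's bid 133 is the highest overall, so Firm W wins and pays the second-highest bid, 131.
Payoff = value − price = 47 − 131 = -84.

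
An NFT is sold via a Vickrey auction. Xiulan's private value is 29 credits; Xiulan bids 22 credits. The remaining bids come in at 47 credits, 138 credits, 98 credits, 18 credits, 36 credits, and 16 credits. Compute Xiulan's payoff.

Payoff = 0 credits.

Highest competing bid: 138 credits.
Xiulan's bid 22 credits is not the highest, so Xiulan loses, pays nothing, and earns zero payoff.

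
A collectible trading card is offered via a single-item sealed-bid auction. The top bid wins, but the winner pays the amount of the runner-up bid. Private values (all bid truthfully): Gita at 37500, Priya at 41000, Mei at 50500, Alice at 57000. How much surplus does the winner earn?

Sorted high to low: Alice 57000, then Mei 50500, then Priya 41000, then Gita 37500.
Alice wins with the top bid and pays the second-highest, 50500.
Surplus = 57000 − 50500 = 6500.

6500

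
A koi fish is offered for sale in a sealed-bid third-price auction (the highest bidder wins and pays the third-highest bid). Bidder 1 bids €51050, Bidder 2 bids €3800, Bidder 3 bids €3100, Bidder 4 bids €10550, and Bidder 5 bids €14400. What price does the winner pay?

Sorted high to low: Bidder 1 €51050; Bidder 5 €14400; Bidder 4 €10550; Bidder 2 €3800; Bidder 3 €3100.
Bidder 1 is the highest bidder, so Bidder 1 wins.
Under the third-price rule, the price is the third-highest bid: €10550.

Price paid: €10550.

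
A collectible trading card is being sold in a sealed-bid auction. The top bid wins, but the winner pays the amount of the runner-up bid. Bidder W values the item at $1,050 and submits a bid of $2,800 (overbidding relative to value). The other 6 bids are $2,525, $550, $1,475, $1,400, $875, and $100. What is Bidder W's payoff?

Highest competing bid: $2,525.
Bidder W's bid $2,800 is the highest overall, so Bidder W wins and pays the second-highest bid, $2,525.
Payoff = value − price = $1,050 − $2,525 = -$1,475.

Payoff = -$1,475.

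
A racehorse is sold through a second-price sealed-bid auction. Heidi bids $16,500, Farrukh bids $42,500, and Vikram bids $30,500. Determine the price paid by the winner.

Bids in descending order: Farrukh $42,500, then Vikram $30,500, then Heidi $16,500.
Farrukh has the highest bid, so Farrukh wins.
The second-highest bid is $30,500, so that is what Farrukh pays.

The winner pays $30,500.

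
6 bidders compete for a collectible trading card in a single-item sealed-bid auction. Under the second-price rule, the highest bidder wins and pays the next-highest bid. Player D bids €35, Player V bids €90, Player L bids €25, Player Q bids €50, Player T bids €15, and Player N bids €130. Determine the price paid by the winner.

€90

Ranking the bids: Player N €130; Player V €90; Player Q €50; Player D €35; Player L €25; Player T €15.
Player N has the highest bid, so Player N wins.
The second-highest bid is €90, so that is what Player N pays.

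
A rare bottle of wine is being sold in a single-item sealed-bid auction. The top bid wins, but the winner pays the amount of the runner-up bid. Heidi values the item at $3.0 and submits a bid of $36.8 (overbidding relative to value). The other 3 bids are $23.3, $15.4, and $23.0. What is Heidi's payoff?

Highest competing bid: $23.3.
Heidi's bid $36.8 is the highest overall, so Heidi wins and pays the second-highest bid, $23.3.
Payoff = value − price = $3.0 − $23.3 = -$20.3.
Overbidding won the item at a price above value — truthful bidding would have avoided this loss.

Payoff = -$20.3.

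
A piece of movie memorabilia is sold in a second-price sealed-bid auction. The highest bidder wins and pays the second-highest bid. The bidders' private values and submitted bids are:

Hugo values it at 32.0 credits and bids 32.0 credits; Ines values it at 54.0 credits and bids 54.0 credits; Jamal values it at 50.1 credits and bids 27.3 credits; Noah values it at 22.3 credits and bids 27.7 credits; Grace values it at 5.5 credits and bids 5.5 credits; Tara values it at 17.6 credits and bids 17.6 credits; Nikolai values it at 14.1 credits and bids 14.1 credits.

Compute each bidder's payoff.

Hugo 0.0 credits, Ines 22.0 credits, Jamal 0.0 credits, Noah 0.0 credits, Grace 0.0 credits, Tara 0.0 credits, Nikolai 0.0 credits.

Bids in descending order: Ines 54.0 credits; Hugo 32.0 credits; Noah 27.7 credits; Jamal 27.3 credits; Tara 17.6 credits; Nikolai 14.1 credits; Grace 5.5 credits.
Ines has the top bid and wins; the price is the second-highest bid, 32.0 credits.
Ines's payoff = 54.0 credits − 32.0 credits = 22.0 credits. All other bidders lose, so their payoff is 0.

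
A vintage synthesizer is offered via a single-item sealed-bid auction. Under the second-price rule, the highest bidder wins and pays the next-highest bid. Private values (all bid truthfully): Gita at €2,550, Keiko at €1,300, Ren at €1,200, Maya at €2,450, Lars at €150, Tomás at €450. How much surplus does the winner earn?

Ordered from highest: Gita €2,550; Maya €2,450; Keiko €1,300; Ren €1,200; Tomás €450; Lars €150.
Gita wins with the top bid and pays the second-highest, €2,450.
Surplus = €2,550 − €2,450 = €100.

Surplus = €100.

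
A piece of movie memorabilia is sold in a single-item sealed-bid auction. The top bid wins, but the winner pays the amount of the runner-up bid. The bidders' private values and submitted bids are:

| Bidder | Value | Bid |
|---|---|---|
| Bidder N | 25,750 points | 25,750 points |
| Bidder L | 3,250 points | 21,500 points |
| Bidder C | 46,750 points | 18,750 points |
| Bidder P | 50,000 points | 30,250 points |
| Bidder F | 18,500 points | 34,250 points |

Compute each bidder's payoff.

Bids in descending order: Bidder F 34,250 points, then Bidder P 30,250 points, then Bidder N 25,750 points, then Bidder L 21,500 points, then Bidder C 18,750 points.
Bidder F has the top bid and wins; the price is the second-highest bid, 30,250 points.
Bidder F's payoff = 18,500 points − 30,250 points = -11,750 points. All other bidders lose, so their payoff is 0.

Bidder N 0 points, Bidder L 0 points, Bidder C 0 points, Bidder P 0 points, Bidder F -11,750 points.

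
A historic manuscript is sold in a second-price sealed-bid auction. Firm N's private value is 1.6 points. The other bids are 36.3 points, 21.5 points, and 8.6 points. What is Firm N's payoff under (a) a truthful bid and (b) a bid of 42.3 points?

Truthful: 0.0 points; alternative: -34.7 points.

The highest competing bid is 36.3 points.
Bidding truthfully at 1.6 points: the top bid is 36.3 points (a rival), so Firm N loses. Payoff = 0.0 points.
Bidding 42.3 points: Firm N has the top bid, wins, and pays the second-highest bid 36.3 points. Payoff = 1.6 points − 36.3 points = -34.7 points.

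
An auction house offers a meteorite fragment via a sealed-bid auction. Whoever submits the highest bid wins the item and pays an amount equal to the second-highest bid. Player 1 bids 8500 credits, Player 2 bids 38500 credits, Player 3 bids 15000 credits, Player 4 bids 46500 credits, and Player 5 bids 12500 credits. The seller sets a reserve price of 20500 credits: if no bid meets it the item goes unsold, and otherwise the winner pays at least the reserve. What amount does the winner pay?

Ordered from highest: Player 4 46500 credits; Player 2 38500 credits; Player 3 15000 credits; Player 5 12500 credits; Player 1 8500 credits.
Player 4 has the highest bid, so Player 4 wins.
The second-highest bid is 38500 credits, which exceeds the reserve, so that sets the price.

The winner pays 38500 credits.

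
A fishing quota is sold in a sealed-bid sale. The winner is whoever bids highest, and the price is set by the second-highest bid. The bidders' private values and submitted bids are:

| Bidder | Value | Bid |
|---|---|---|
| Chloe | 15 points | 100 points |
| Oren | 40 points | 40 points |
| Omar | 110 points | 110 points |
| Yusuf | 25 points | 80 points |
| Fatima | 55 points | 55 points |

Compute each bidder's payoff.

Ordered from highest: Omar 110 points; Chloe 100 points; Yusuf 80 points; Fatima 55 points; Oren 40 points.
Omar has the top bid and wins; the price is the second-highest bid, 100 points.
Omar's payoff = 110 points − 100 points = 10 points. All other bidders lose, so their payoff is 0.

Chloe 0 points, Oren 0 points, Omar 10 points, Yusuf 0 points, Fatima 0 points.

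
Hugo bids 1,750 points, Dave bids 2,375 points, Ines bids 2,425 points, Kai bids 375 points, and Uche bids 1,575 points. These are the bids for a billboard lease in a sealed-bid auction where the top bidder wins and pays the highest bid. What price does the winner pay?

Ordered from highest: Ines 2,425 points; Dave 2,375 points; Hugo 1,750 points; Uche 1,575 points; Kai 375 points.
Ines is the highest bidder, so Ines wins.
Under the first-price rule, the price is the highest bid: 2,425 points.

Price paid: 2,425 points.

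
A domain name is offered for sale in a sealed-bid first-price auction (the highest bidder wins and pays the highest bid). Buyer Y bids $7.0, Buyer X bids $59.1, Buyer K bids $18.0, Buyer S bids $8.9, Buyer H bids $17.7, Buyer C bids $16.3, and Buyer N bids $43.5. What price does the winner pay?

$59.1

Sorted high to low: Buyer X $59.1, then Buyer N $43.5, then Buyer K $18.0, then Buyer H $17.7, then Buyer C $16.3, then Buyer S $8.9, then Buyer Y $7.0.
Buyer X is the highest bidder, so Buyer X wins.
Under the first-price rule, the price is the highest bid: $59.1.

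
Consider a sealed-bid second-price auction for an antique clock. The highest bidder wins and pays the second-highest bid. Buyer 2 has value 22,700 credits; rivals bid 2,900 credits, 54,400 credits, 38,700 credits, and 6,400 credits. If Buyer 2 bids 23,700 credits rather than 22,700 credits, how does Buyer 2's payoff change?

Change in payoff: 0 credits.

The highest competing bid is 54,400 credits.
Bidding truthfully at 22,700 credits: the top bid is 54,400 credits (a rival), so Buyer 2 loses. Payoff = 0 credits.
Bidding 23,700 credits: the top bid is 54,400 credits (a rival), so Buyer 2 loses. Payoff = 0 credits.
Change = 0 credits − 0 credits = 0 credits.
The bid only affects whether you win, not the price — here both bids land on the same side of the top rival bid, so the deviation is payoff-neutral.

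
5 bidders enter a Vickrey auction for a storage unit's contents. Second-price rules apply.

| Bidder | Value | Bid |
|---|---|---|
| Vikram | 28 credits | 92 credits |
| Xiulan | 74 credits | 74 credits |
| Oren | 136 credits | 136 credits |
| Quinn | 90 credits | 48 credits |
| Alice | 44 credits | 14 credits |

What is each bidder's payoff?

Sorted high to low: Oren 136 credits; Vikram 92 credits; Xiulan 74 credits; Quinn 48 credits; Alice 14 credits.
Oren has the top bid and wins; the price is the second-highest bid, 92 credits.
Oren's payoff = 136 credits − 92 credits = 44 credits. All other bidders lose, so their payoff is 0.

Payoffs: Vikram 0 credits, Xiulan 0 credits, Oren 44 credits, Quinn 0 credits, Alice 0 credits.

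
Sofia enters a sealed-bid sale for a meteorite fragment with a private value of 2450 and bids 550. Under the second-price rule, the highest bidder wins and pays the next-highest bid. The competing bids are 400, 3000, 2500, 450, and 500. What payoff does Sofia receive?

Highest competing bid: 3000.
Sofia's bid 550 is not the highest, so Sofia loses, pays nothing, and earns zero payoff.

Sofia's payoff: 0.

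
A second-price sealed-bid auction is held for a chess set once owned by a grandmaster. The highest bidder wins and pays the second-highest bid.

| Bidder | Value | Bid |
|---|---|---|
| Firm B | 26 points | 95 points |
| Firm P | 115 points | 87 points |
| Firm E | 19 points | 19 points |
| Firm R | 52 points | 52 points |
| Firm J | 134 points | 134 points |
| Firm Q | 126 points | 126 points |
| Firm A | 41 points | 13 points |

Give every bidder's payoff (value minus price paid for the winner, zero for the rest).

Ranking the bids: Firm J 134 points, then Firm Q 126 points, then Firm B 95 points, then Firm P 87 points, then Firm R 52 points, then Firm E 19 points, then Firm A 13 points.
Firm J has the top bid and wins; the price is the second-highest bid, 126 points.
Firm J's payoff = 134 points − 126 points = 8 points. All other bidders lose, so their payoff is 0.

Payoffs: Firm B 0 points, Firm P 0 points, Firm E 0 points, Firm R 0 points, Firm J 8 points, Firm Q 0 points, Firm A 0 points.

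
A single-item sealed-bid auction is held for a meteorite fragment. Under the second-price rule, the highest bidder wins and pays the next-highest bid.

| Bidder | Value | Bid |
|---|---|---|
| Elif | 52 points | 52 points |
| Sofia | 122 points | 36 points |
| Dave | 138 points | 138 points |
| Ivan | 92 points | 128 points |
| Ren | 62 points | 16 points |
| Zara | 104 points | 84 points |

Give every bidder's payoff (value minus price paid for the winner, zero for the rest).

Ranking the bids: Dave 138 points, then Ivan 128 points, then Zara 84 points, then Elif 52 points, then Sofia 36 points, then Ren 16 points.
Dave has the top bid and wins; the price is the second-highest bid, 128 points.
Dave's payoff = 138 points − 128 points = 10 points. All other bidders lose, so their payoff is 0.

Elif 0 points, Sofia 0 points, Dave 10 points, Ivan 0 points, Ren 0 points, Zara 0 points.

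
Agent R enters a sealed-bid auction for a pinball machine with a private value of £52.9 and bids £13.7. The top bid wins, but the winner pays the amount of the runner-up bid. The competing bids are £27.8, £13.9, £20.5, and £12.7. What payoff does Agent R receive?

Highest competing bid: £27.8.
Agent R's bid £13.7 is not the highest, so Agent R loses, pays nothing, and earns zero payoff.

Agent R's payoff: £0.0.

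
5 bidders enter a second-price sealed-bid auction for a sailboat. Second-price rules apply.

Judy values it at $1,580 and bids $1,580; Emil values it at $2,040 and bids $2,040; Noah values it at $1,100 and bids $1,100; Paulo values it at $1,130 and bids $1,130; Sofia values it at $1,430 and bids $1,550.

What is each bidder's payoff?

Ordered from highest: Emil $2,040 > Judy $1,580 > Sofia $1,550 > Paulo $1,130 > Noah $1,100.
Emil has the top bid and wins; the price is the second-highest bid, $1,580.
Emil's payoff = $2,040 − $1,580 = $460. All other bidders lose, so their payoff is 0.

Payoffs: Judy $0, Emil $460, Noah $0, Paulo $0, Sofia $0.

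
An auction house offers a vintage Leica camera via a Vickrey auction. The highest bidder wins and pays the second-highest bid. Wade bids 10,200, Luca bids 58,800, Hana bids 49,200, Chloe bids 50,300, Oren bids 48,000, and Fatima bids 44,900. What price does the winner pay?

Ordered from highest: Luca 58,800; Chloe 50,300; Hana 49,200; Oren 48,000; Fatima 44,900; Wade 10,200.
Luca has the highest bid, so Luca wins.
The second-highest bid is 50,300, so that is what Luca pays.

Price paid: 50,300.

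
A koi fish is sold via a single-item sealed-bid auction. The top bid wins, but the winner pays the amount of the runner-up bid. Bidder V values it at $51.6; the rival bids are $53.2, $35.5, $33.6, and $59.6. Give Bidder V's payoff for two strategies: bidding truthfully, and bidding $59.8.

Truthful: $0.0; alternative: -$8.0.

The highest competing bid is $59.6.
Bidding truthfully at $51.6: the top bid is $59.6 (a rival), so Bidder V loses. Payoff = $0.0.
Bidding $59.8: Bidder V has the top bid, wins, and pays the second-highest bid $59.6. Payoff = $51.6 − $59.6 = -$8.0.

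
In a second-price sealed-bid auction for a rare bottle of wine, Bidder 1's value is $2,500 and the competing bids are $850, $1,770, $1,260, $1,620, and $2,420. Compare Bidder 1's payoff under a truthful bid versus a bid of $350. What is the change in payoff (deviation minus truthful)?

The highest competing bid is $2,420.
Bidding truthfully at $2,500: Bidder 1 has the top bid, wins, and pays the second-highest bid $2,420. Payoff = $2,500 − $2,420 = $80.
Bidding $350: the top bid is $2,420 (a rival), so Bidder 1 loses. Payoff = $0.
Change = $0 − $80 = -$80.
This is the dominant-strategy logic: truthful bidding weakly beats any alternative.

Change in payoff: -$80.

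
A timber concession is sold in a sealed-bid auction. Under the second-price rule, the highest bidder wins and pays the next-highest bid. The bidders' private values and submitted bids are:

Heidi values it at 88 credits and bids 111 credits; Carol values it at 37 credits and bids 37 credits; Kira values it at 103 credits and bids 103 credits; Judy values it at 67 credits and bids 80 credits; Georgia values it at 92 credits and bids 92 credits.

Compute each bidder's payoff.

Heidi -15 credits, Carol 0 credits, Kira 0 credits, Judy 0 credits, Georgia 0 credits.

Ranking the bids: Heidi 111 credits > Kira 103 credits > Georgia 92 credits > Judy 80 credits > Carol 37 credits.
Heidi has the top bid and wins; the price is the second-highest bid, 103 credits.
Heidi's payoff = 88 credits − 103 credits = -15 credits. All other bidders lose, so their payoff is 0.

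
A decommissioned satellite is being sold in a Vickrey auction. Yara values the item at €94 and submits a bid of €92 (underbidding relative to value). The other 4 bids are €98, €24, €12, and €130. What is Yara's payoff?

Highest competing bid: €130.
Yara's bid €92 is not the highest, so Yara loses, pays nothing, and earns zero payoff.

Payoff = €0.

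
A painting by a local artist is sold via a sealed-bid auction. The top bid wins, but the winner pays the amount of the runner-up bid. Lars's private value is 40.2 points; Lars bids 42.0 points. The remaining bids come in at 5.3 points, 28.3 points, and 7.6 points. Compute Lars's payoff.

Payoff = 11.9 points.

Highest competing bid: 28.3 points.
Lars's bid 42.0 points is the highest overall, so Lars wins and pays the second-highest bid, 28.3 points.
Payoff = value − price = 40.2 points − 28.3 points = 11.9 points.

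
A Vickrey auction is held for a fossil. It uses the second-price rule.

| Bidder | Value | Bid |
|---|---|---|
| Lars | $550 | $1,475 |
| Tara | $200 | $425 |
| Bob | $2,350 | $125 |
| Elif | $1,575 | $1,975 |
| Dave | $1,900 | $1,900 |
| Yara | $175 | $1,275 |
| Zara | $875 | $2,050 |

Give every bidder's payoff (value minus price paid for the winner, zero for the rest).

Lars $0, Tara $0, Bob $0, Elif $0, Dave $0, Yara $0, Zara -$1,100.

Sorted high to low: Zara $2,050 > Elif $1,975 > Dave $1,900 > Lars $1,475 > Yara $1,275 > Tara $425 > Bob $125.
Zara has the top bid and wins; the price is the second-highest bid, $1,975.
Zara's payoff = $875 − $1,975 = -$1,100. All other bidders lose, so their payoff is 0.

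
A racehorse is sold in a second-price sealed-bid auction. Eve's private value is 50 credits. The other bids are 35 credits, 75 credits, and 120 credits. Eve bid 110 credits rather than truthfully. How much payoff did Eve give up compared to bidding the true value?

The highest competing bid is 120 credits.
Bidding truthfully at 50 credits: the top bid is 120 credits (a rival), so Eve loses. Payoff = 0 credits.
Bidding 110 credits: the top bid is 120 credits (a rival), so Eve loses. Payoff = 0 credits.
Regret = truthful payoff − actual payoff = 0 credits − 0 credits = 0 credits.
The bid only affects whether you win, not the price — here both bids land on the same side of the top rival bid, so the deviation is payoff-neutral.

Regret: 0 credits.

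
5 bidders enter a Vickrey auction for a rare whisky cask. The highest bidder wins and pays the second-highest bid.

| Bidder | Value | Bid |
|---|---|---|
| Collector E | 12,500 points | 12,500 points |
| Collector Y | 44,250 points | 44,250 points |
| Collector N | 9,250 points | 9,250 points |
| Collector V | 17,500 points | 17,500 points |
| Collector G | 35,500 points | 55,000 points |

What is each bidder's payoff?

Ordered from highest: Collector G 55,000 points, then Collector Y 44,250 points, then Collector V 17,500 points, then Collector E 12,500 points, then Collector N 9,250 points.
Collector G has the top bid and wins; the price is the second-highest bid, 44,250 points.
Collector G's payoff = 35,500 points − 44,250 points = -8,750 points. All other bidders lose, so their payoff is 0.

Collector E 0 points, Collector Y 0 points, Collector N 0 points, Collector V 0 points, Collector G -8,750 points.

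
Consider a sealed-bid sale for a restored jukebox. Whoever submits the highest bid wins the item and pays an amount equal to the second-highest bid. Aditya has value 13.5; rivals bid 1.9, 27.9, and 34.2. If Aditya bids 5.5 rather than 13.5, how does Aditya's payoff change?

The highest competing bid is 34.2.
Bidding truthfully at 13.5: the top bid is 34.2 (a rival), so Aditya loses. Payoff = 0.0.
Bidding 5.5: the top bid is 34.2 (a rival), so Aditya loses. Payoff = 0.0.
Change = 0.0 − 0.0 = 0.0.

Change in payoff: 0.0.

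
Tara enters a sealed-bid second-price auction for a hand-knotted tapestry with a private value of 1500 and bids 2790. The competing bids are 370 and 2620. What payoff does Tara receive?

Highest competing bid: 2620.
Tara's bid 2790 is the highest overall, so Tara wins and pays the second-highest bid, 2620.
Payoff = value − price = 1500 − 2620 = -1120.

Payoff = -1120.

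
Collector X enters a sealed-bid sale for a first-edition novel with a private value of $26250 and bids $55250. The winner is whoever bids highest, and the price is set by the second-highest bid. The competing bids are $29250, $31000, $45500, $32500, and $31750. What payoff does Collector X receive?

Highest competing bid: $45500.
Collector X's bid $55250 is the highest overall, so Collector X wins and pays the second-highest bid, $45500.
Payoff = value − price = $26250 − $45500 = -$19250.
Overbidding won the item at a price above value — truthful bidding would have avoided this loss.

-$19250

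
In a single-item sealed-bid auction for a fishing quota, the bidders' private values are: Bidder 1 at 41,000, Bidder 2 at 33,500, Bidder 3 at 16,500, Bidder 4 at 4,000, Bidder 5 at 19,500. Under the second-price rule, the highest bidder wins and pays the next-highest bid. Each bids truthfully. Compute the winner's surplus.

Sorted high to low: Bidder 1 41,000 > Bidder 2 33,500 > Bidder 5 19,500 > Bidder 3 16,500 > Bidder 4 4,000.
Bidder 1 wins with the top bid and pays the second-highest, 33,500.
Surplus = 41,000 − 33,500 = 7,500.

7,500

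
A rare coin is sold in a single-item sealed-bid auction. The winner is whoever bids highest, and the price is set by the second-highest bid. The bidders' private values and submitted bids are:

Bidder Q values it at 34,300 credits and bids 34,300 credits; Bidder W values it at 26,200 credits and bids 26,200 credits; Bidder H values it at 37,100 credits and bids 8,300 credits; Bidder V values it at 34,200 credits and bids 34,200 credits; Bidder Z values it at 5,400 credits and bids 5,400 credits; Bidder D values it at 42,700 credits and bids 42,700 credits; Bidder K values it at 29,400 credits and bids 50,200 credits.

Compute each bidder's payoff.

Sorted high to low: Bidder K 50,200 credits; Bidder D 42,700 credits; Bidder Q 34,300 credits; Bidder V 34,200 credits; Bidder W 26,200 credits; Bidder H 8,300 credits; Bidder Z 5,400 credits.
Bidder K has the top bid and wins; the price is the second-highest bid, 42,700 credits.
Bidder K's payoff = 29,400 credits − 42,700 credits = -13,300 credits. All other bidders lose, so their payoff is 0.

Payoffs: Bidder Q 0 credits, Bidder W 0 credits, Bidder H 0 credits, Bidder V 0 credits, Bidder Z 0 credits, Bidder D 0 credits, Bidder K -13,300 credits.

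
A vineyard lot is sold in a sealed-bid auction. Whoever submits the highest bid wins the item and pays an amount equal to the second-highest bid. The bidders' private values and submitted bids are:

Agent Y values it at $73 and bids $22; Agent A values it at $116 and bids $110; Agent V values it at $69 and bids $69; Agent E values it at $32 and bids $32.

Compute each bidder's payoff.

Agent Y $0, Agent A $47, Agent V $0, Agent E $0.

Bids in descending order: Agent A $110; Agent V $69; Agent E $32; Agent Y $22.
Agent A has the top bid and wins; the price is the second-highest bid, $69.
Agent A's payoff = $116 − $69 = $47. All other bidders lose, so their payoff is 0.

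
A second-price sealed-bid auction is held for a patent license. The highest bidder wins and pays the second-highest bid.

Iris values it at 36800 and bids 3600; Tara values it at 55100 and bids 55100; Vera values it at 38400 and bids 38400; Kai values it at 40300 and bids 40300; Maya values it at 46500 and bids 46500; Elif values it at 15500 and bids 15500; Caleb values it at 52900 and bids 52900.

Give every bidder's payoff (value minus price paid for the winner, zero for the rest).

Iris 0, Tara 2200, Vera 0, Kai 0, Maya 0, Elif 0, Caleb 0.

Sorted high to low: Tara 55100, then Caleb 52900, then Maya 46500, then Kai 40300, then Vera 38400, then Elif 15500, then Iris 3600.
Tara has the top bid and wins; the price is the second-highest bid, 52900.
Tara's payoff = 55100 − 52900 = 2200. All other bidders lose, so their payoff is 0.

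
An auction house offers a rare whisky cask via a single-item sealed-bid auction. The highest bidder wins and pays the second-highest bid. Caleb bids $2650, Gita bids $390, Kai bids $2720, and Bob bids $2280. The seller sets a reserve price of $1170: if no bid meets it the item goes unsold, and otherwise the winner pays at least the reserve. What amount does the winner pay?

Bids in descending order: Kai $2720; Caleb $2650; Bob $2280; Gita $390.
Kai has the highest bid, so Kai wins.
The second-highest bid is $2650, which exceeds the reserve, so that sets the price.

Price paid: $2650.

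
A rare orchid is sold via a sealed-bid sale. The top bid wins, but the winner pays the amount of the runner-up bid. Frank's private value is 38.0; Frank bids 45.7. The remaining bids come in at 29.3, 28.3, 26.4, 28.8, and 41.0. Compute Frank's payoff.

Highest competing bid: 41.0.
Frank's bid 45.7 is the highest overall, so Frank wins and pays the second-highest bid, 41.0.
Payoff = value − price = 38.0 − 41.0 = -3.0.

-3.0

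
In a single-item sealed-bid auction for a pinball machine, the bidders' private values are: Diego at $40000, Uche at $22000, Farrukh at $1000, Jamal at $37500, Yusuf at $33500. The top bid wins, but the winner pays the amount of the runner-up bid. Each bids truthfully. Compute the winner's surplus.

Winner's surplus: $2500.

Bids in descending order: Diego $40000 > Jamal $37500 > Yusuf $33500 > Uche $22000 > Farrukh $1000.
Diego wins with the top bid and pays the second-highest, $37500.
Surplus = $40000 − $37500 = $2500.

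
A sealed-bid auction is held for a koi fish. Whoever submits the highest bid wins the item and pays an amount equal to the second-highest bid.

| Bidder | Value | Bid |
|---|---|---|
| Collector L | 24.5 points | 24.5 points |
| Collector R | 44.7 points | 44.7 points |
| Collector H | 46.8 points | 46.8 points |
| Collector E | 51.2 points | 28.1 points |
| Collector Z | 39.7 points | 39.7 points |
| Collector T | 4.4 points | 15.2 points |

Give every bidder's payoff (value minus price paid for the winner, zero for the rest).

Bids in descending order: Collector H 46.8 points; Collector R 44.7 points; Collector Z 39.7 points; Collector E 28.1 points; Collector L 24.5 points; Collector T 15.2 points.
Collector H has the top bid and wins; the price is the second-highest bid, 44.7 points.
Collector H's payoff = 46.8 points − 44.7 points = 2.1 points. All other bidders lose, so their payoff is 0.

Collector L 0.0 points, Collector R 0.0 points, Collector H 2.1 points, Collector E 0.0 points, Collector Z 0.0 points, Collector T 0.0 points.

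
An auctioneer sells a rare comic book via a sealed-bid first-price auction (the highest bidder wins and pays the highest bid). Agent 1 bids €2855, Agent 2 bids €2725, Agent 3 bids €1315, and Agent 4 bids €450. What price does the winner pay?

The winner pays €2855.

Sorted high to low: Agent 1 €2855; Agent 2 €2725; Agent 3 €1315; Agent 4 €450.
Agent 1 is the highest bidder, so Agent 1 wins.
Under the first-price rule, the price is the highest bid: €2855.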